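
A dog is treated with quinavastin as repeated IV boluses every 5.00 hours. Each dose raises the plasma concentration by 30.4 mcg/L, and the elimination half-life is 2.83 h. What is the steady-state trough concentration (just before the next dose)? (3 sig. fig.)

k = ln 2 / 2.83 = 0.2449 h⁻¹
Fraction remaining after one interval: e^(−kτ) = e^(−0.2449 × 5.00) = 0.2939
R = 1 / (1 − 0.2939) = 1.416
Css,max = 30.4 × 1.416 = 43.05 mcg/L
Css,min = Css,max × e^(−kτ) = 43.05 × 0.2939 ≈ 12.7 mcg/L

12.7 mcg/L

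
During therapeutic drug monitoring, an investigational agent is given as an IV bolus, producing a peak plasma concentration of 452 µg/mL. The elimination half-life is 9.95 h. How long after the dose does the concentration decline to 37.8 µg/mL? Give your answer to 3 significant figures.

35.6 hours

k = ln 2 / 9.95 = 0.06966 h⁻¹
C(t) = C₀ e^(−kt)  ⇒  t = ln(C₀/C) / k
t = ln(452/37.8) / 0.06966 = 2.481 / 0.06966 ≈ 35.6 hours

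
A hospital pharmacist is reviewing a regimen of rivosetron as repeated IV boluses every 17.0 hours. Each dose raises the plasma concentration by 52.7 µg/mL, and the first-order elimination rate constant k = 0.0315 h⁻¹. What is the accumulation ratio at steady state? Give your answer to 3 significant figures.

2.41

Fraction remaining after one interval: e^(−kτ) = e^(−0.03150 × 17.0) = 0.5854
R = 1 / (1 − 0.5854) = 1 / 0.4146 ≈ 2.41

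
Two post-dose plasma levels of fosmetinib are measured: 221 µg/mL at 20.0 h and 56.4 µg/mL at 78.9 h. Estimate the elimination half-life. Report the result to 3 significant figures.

29.9 hours

k = ln(C₁/C₂) / (t₂ − t₁) = ln(221/56.4) / (78.9 − 20.0)
  = 1.366 / 58.90 = 0.02319 h⁻¹
t½ = ln 2 / k = ln 2 / 0.02319 ≈ 29.9 hours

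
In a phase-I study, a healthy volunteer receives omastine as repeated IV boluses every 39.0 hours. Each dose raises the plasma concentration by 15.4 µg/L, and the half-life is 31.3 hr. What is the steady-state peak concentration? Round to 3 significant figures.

k = ln 2 / 31.3 = 0.02215 hr⁻¹
Fraction remaining after one interval: e^(−kτ) = e^(−0.02215 × 39.0) = 0.4216
R = 1 / (1 − 0.4216) = 1.729
Css,max = 15.4 × 1.729 ≈ 26.6 µg/L

26.6 µg/L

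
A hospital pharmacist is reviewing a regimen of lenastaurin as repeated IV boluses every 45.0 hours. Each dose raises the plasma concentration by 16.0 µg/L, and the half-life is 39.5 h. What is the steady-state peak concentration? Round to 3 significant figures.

k = ln 2 / 39.5 = 0.01755 h⁻¹
Fraction remaining after one interval: e^(−kτ) = e^(−0.01755 × 45.0) = 0.4540
R = 1 / (1 − 0.4540) = 1.831
Css,max = 16.0 × 1.831 ≈ 29.3 µg/L

29.3 µg/L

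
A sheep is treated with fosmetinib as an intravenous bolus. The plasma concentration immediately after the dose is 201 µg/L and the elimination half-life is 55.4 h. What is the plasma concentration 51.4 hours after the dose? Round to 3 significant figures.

106 µg/L

k = ln 2 / 55.4 = 0.01251 h⁻¹
C(t) = C₀ e^(−kt) = 201 × e^(−0.01251 × 51.4) = 201 × e^(−0.6431) = 201 × 0.5257 ≈ 106 µg/L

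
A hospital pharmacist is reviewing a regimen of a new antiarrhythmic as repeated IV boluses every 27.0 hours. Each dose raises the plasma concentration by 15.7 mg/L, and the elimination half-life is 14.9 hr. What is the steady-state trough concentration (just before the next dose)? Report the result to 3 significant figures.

k = ln 2 / 14.9 = 0.04652 hr⁻¹
Fraction remaining after one interval: e^(−kτ) = e^(−0.04652 × 27.0) = 0.2848
R = 1 / (1 − 0.2848) = 1.398
Css,max = 15.7 × 1.398 = 21.95 mg/L
Css,min = Css,max × e^(−kτ) = 21.95 × 0.2848 ≈ 6.25 mg/L

6.25 mg/L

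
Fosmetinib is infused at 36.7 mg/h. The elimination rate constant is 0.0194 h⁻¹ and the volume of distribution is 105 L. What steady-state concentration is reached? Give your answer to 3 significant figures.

18.0 mg/L

CL = k · V = 0.0194 × 105 = 2.037 L/h
Css = rate / CL = 36.7 / 2.037 ≈ 18.0 mg/L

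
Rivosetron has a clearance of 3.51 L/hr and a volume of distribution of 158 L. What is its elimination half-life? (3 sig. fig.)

31.2 hours

k = CL / V = 3.51 / 158 = 0.02222 hr⁻¹
t½ = ln 2 / k = ln 2 / 0.02222 ≈ 31.2 hours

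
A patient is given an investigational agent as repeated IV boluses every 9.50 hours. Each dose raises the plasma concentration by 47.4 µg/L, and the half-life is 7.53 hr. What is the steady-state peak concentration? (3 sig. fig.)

k = ln 2 / 7.53 = 0.09205 hr⁻¹
Fraction remaining after one interval: e^(−kτ) = e^(−0.09205 × 9.50) = 0.4171
R = 1 / (1 − 0.4171) = 1.715
Css,max = 47.4 × 1.715 ≈ 81.3 µg/L

81.3 µg/L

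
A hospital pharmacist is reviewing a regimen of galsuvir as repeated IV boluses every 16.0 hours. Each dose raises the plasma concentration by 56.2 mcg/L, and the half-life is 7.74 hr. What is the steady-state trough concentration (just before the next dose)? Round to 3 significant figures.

17.6 mcg/L

k = ln 2 / 7.74 = 0.08955 hr⁻¹
Fraction remaining after one interval: e^(−kτ) = e^(−0.08955 × 16.0) = 0.2386
R = 1 / (1 − 0.2386) = 1.313
Css,max = 56.2 × 1.313 = 73.81 mcg/L
Css,min = Css,max × e^(−kτ) = 73.81 × 0.2386 ≈ 17.6 mcg/L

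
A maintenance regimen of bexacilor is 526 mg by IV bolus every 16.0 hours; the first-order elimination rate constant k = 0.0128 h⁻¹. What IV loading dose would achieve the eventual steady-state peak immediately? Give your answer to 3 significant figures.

Accumulation ratio R = 1 / (1 − e^(−kτ)) = 1 / (1 − e^(−0.01280×16.0)) = 1 / (1 − 0.8148) = 5.400
Loading dose = maintenance dose × R = 526 × 5.400 ≈ 2840 mg

2840 mg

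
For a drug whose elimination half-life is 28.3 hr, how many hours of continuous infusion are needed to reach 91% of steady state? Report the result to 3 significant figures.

98.3 hours

k = ln 2 / 28.3 = 0.02449 hr⁻¹
f = 1 − e^(−kt)  ⇒  t = −ln(1 − f) / k
t = −ln(1 − 0.91) / 0.02449 = 2.408 / 0.02449 ≈ 98.3 hours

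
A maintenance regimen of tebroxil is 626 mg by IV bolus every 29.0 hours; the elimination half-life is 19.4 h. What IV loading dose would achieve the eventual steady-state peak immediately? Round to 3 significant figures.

k = ln 2 / 19.4 = 0.03573 h⁻¹
Accumulation ratio R = 1 / (1 − e^(−kτ)) = 1 / (1 − e^(−0.03573×29.0)) = 1 / (1 − 0.3548) = 1.550
Loading dose = maintenance dose × R = 626 × 1.550 ≈ 970 mg

970 mg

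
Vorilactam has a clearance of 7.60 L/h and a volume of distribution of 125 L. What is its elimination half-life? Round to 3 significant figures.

k = CL / V = 7.60 / 125 = 0.06080 h⁻¹
t½ = ln 2 / k = ln 2 / 0.06080 ≈ 11.4 hours

11.4 hours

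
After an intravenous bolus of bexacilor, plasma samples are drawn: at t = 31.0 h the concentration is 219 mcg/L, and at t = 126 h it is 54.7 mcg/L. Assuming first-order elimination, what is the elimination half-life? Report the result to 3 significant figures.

47.5 hours

k = ln(C₁/C₂) / (t₂ − t₁) = ln(219/54.7) / (126 − 31.0)
  = 1.387 / 95.00 = 0.01460 h⁻¹
t½ = ln 2 / k = ln 2 / 0.01460 ≈ 47.5 hours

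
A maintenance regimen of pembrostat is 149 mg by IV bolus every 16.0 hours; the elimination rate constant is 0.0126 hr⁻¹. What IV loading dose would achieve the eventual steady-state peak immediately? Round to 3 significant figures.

Accumulation ratio R = 1 / (1 − e^(−kτ)) = 1 / (1 − e^(−0.01260×16.0)) = 1 / (1 − 0.8174) = 5.477
Loading dose = maintenance dose × R = 149 × 5.477 ≈ 816 mg

816 mg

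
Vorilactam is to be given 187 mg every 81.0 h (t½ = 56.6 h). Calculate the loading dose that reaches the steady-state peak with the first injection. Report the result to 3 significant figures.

k = ln 2 / 56.6 = 0.01225 h⁻¹
Accumulation ratio R = 1 / (1 − e^(−kτ)) = 1 / (1 − e^(−0.01225×81.0)) = 1 / (1 − 0.3708) = 1.589
Loading dose = maintenance dose × R = 187 × 1.589 ≈ 297 mg

297 mg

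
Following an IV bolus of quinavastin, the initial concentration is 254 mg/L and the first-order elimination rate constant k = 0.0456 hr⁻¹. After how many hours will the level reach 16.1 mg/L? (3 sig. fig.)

60.5 hours

C(t) = C₀ e^(−kt)  ⇒  t = ln(C₀/C) / k
t = ln(254/16.1) / 0.04560 = 2.759 / 0.04560 ≈ 60.5 hours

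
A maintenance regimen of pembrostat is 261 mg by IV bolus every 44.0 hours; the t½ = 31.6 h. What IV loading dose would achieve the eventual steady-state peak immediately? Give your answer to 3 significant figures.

k = ln 2 / 31.6 = 0.02194 h⁻¹
Accumulation ratio R = 1 / (1 − e^(−kτ)) = 1 / (1 − e^(−0.02194×44.0)) = 1 / (1 − 0.3809) = 1.615
Loading dose = maintenance dose × R = 261 × 1.615 ≈ 422 mg

422 mg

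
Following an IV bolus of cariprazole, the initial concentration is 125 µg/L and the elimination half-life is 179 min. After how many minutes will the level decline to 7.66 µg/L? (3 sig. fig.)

721 minutes

k = ln 2 / 179 = 0.003872 min⁻¹
C(t) = C₀ e^(−kt)  ⇒  t = ln(C₀/C) / k
t = ln(125/7.66) / 0.003872 = 2.792 / 0.003872 ≈ 721 minutes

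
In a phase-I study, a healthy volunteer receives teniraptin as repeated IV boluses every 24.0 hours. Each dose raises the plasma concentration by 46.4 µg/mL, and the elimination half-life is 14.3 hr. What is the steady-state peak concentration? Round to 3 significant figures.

k = ln 2 / 14.3 = 0.04847 hr⁻¹
Fraction remaining after one interval: e^(−kτ) = e^(−0.04847 × 24.0) = 0.3124
R = 1 / (1 − 0.3124) = 1.454
Css,max = 46.4 × 1.454 ≈ 67.5 µg/mL

67.5 µg/mL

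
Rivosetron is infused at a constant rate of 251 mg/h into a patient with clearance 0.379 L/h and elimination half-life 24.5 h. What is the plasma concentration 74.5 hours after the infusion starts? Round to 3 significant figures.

Css = rate / CL = 251 / 0.379 = 662.3 mg/L
k = ln 2 / 24.5 = 0.02829 h⁻¹
C(t) = Css (1 − e^(−kt)) = 662.3 × (1 − e^(−2.108)) = 662.3 × 0.8785 ≈ 582 mg/L

582 mg/L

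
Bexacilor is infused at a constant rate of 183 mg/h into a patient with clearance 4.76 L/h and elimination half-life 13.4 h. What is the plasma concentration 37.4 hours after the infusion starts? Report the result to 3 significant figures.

32.9 µg/mL

Css = rate / CL = 183 / 4.76 = 38.45 µg/mL
k = ln 2 / 13.4 = 0.05173 h⁻¹
C(t) = Css (1 − e^(−kt)) = 38.45 × (1 − e^(−1.935)) = 38.45 × 0.8555 ≈ 32.9 µg/mL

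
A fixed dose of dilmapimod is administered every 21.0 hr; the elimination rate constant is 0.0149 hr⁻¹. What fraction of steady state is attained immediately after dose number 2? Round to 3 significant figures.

0.465

f_n = 1 − e^(−nkτ) = 1 − e^(−2 × 0.01490 × 21.0) = 1 − e^(−0.6258) = 1 − 0.5348 ≈ 0.465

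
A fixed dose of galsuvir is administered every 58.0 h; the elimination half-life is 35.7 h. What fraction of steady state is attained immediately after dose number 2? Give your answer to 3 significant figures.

0.895

k = ln 2 / 35.7 = 0.01942 h⁻¹
f_n = 1 − e^(−nkτ) = 1 − e^(−2 × 0.01942 × 58.0) = 1 − e^(−2.252) = 1 − 0.1052 ≈ 0.895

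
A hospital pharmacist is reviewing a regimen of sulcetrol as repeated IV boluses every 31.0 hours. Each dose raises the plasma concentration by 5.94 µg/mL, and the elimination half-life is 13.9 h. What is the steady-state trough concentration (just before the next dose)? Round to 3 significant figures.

k = ln 2 / 13.9 = 0.04987 h⁻¹
Fraction remaining after one interval: e^(−kτ) = e^(−0.04987 × 31.0) = 0.2131
R = 1 / (1 − 0.2131) = 1.271
Css,max = 5.94 × 1.271 = 7.549 µg/mL
Css,min = Css,max × e^(−kτ) = 7.549 × 0.2131 ≈ 1.61 µg/mL

1.61 µg/mL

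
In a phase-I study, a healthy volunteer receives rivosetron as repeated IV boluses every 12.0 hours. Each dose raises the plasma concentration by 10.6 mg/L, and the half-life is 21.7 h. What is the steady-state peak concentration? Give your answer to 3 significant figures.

33.3 mg/L

k = ln 2 / 21.7 = 0.03194 h⁻¹
Fraction remaining after one interval: e^(−kτ) = e^(−0.03194 × 12.0) = 0.6816
R = 1 / (1 − 0.6816) = 3.141
Css,max = 10.6 × 3.141 ≈ 33.3 mg/L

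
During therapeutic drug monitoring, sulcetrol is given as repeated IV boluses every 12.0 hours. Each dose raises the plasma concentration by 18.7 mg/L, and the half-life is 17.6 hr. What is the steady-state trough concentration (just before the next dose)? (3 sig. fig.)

k = ln 2 / 17.6 = 0.03938 hr⁻¹
Fraction remaining after one interval: e^(−kτ) = e^(−0.03938 × 12.0) = 0.6234
R = 1 / (1 − 0.6234) = 2.655
Css,max = 18.7 × 2.655 = 49.65 mg/L
Css,min = Css,max × e^(−kτ) = 49.65 × 0.6234 ≈ 31.0 mg/L

31.0 mg/L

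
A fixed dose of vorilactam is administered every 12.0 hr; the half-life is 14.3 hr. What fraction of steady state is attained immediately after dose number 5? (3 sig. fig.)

k = ln 2 / 14.3 = 0.04847 hr⁻¹
f_n = 1 − e^(−nkτ) = 1 − e^(−5 × 0.04847 × 12.0) = 1 − e^(−2.908) = 1 − 0.05457 ≈ 0.945

0.945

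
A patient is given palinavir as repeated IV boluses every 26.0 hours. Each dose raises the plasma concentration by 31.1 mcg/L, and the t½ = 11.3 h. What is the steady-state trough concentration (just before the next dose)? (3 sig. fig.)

k = ln 2 / 11.3 = 0.06134 h⁻¹
Fraction remaining after one interval: e^(−kτ) = e^(−0.06134 × 26.0) = 0.2029
R = 1 / (1 − 0.2029) = 1.255
Css,max = 31.1 × 1.255 = 39.02 mcg/L
Css,min = Css,max × e^(−kτ) = 39.02 × 0.2029 ≈ 7.92 mcg/L

7.92 mcg/L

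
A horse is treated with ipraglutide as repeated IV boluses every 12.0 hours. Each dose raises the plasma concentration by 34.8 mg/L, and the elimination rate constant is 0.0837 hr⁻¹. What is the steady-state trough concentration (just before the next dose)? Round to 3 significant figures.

Fraction remaining after one interval: e^(−kτ) = e^(−0.08370 × 12.0) = 0.3663
R = 1 / (1 − 0.3663) = 1.578
Css,max = 34.8 × 1.578 = 54.91 mg/L
Css,min = Css,max × e^(−kτ) = 54.91 × 0.3663 ≈ 20.1 mg/L

20.1 mg/L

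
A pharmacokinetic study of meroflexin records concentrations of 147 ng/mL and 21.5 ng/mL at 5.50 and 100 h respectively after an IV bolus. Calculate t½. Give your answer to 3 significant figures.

34.1 hours

k = ln(C₁/C₂) / (t₂ − t₁) = ln(147/21.5) / (100 − 5.50)
  = 1.922 / 94.50 = 0.02034 h⁻¹
t½ = ln 2 / k = ln 2 / 0.02034 ≈ 34.1 hours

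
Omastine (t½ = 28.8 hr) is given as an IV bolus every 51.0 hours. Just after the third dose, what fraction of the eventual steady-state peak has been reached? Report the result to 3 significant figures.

k = ln 2 / 28.8 = 0.02407 hr⁻¹
f_n = 1 − e^(−nkτ) = 1 − e^(−3 × 0.02407 × 51.0) = 1 − e^(−3.682) = 1 − 0.02516 ≈ 0.975

0.975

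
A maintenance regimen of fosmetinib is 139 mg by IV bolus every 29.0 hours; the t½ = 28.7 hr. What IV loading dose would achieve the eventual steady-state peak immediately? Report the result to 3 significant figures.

k = ln 2 / 28.7 = 0.02415 hr⁻¹
Accumulation ratio R = 1 / (1 − e^(−kτ)) = 1 / (1 − e^(−0.02415×29.0)) = 1 / (1 − 0.4964) = 1.986
Loading dose = maintenance dose × R = 139 × 1.986 ≈ 276 mg

276 mg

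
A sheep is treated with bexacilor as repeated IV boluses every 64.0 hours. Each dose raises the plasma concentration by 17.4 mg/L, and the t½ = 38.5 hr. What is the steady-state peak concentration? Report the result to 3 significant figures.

25.4 mg/L

k = ln 2 / 38.5 = 0.01800 hr⁻¹
Fraction remaining after one interval: e^(−kτ) = e^(−0.01800 × 64.0) = 0.3159
R = 1 / (1 − 0.3159) = 1.462
Css,max = 17.4 × 1.462 ≈ 25.4 mg/L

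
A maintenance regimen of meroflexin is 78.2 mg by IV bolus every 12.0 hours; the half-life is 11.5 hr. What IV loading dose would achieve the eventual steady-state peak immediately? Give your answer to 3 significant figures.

k = ln 2 / 11.5 = 0.06027 hr⁻¹
Accumulation ratio R = 1 / (1 − e^(−kτ)) = 1 / (1 − e^(−0.06027×12.0)) = 1 / (1 − 0.4852) = 1.942
Loading dose = maintenance dose × R = 78.2 × 1.942 ≈ 152 mg

152 mg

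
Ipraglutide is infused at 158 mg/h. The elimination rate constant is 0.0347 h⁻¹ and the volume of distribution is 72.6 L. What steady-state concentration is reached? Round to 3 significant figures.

CL = k · V = 0.0347 × 72.6 = 2.519 L/h
Css = rate / CL = 158 / 2.519 ≈ 62.7 mg/L

62.7 mg/L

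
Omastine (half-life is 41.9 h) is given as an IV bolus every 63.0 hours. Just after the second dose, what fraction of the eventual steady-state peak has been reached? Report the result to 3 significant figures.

k = ln 2 / 41.9 = 0.01654 h⁻¹
f_n = 1 − e^(−nkτ) = 1 − e^(−2 × 0.01654 × 63.0) = 1 − e^(−2.084) = 1 − 0.1244 ≈ 0.876

0.876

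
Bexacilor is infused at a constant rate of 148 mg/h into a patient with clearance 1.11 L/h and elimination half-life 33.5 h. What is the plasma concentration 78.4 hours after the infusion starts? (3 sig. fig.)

Css = rate / CL = 148 / 1.11 = 133.3 mg/L
k = ln 2 / 33.5 = 0.02069 h⁻¹
C(t) = Css (1 − e^(−kt)) = 133.3 × (1 − e^(−1.622)) = 133.3 × 0.8025 ≈ 107 mg/L

107 mg/L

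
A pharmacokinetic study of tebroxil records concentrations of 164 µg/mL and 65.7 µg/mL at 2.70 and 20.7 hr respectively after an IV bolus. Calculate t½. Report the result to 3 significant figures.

13.6 hours

k = ln(C₁/C₂) / (t₂ − t₁) = ln(164/65.7) / (20.7 − 2.70)
  = 0.9148 / 18.00 = 0.05082 hr⁻¹
t½ = ln 2 / k = ln 2 / 0.05082 ≈ 13.6 hours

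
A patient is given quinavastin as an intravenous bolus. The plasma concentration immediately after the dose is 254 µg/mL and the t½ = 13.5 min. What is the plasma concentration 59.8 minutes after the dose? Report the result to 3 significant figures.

11.8 µg/mL

k = ln 2 / 13.5 = 0.05134 min⁻¹
59.8 min is 4.430 half-lives, so C = 254 × (1/2)^4.430 = 254 × 0.04640 ≈ 11.8 µg/mL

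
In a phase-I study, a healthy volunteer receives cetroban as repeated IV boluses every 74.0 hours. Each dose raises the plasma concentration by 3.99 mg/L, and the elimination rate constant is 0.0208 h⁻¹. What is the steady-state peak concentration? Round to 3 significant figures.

5.08 mg/L

Fraction remaining after one interval: e^(−kτ) = e^(−0.02080 × 74.0) = 0.2146
R = 1 / (1 − 0.2146) = 1.273
Css,max = 3.99 × 1.273 ≈ 5.08 mg/L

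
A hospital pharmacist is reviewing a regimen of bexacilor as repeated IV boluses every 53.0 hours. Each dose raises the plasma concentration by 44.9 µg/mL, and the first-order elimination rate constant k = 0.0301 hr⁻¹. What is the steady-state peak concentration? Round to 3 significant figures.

56.3 µg/mL

Fraction remaining after one interval: e^(−kτ) = e^(−0.03010 × 53.0) = 0.2028
R = 1 / (1 − 0.2028) = 1.254
Css,max = 44.9 × 1.254 ≈ 56.3 µg/mL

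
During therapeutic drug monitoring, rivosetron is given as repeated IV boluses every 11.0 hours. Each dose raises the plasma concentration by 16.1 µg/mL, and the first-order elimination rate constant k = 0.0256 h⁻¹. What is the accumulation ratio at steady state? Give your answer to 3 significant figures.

Fraction remaining after one interval: e^(−kτ) = e^(−0.02560 × 11.0) = 0.7546
R = 1 / (1 − 0.7546) = 1 / 0.2454 ≈ 4.07

4.07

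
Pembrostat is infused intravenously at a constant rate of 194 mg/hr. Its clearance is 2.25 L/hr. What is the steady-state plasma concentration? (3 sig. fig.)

Css = infusion rate / CL = 194 / 2.25 ≈ 86.2 mg/L

86.2 mg/L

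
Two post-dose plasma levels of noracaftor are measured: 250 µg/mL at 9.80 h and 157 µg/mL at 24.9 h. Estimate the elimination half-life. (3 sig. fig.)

22.5 hours

k = ln(C₁/C₂) / (t₂ − t₁) = ln(250/157) / (24.9 − 9.80)
  = 0.4652 / 15.10 = 0.03081 h⁻¹
t½ = ln 2 / k = ln 2 / 0.03081 ≈ 22.5 hours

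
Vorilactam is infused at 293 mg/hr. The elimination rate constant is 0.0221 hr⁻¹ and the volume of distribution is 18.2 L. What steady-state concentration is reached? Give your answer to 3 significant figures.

728 mg/L

CL = k · V = 0.0221 × 18.2 = 0.4022 L/hr
Css = rate / CL = 293 / 0.4022 ≈ 728 mg/L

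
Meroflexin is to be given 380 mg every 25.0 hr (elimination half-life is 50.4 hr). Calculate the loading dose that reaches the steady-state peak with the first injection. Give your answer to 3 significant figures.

1310 mg

k = ln 2 / 50.4 = 0.01375 hr⁻¹
Accumulation ratio R = 1 / (1 − e^(−kτ)) = 1 / (1 − e^(−0.01375×25.0)) = 1 / (1 − 0.7091) = 3.437
Loading dose = maintenance dose × R = 380 × 3.437 ≈ 1310 mg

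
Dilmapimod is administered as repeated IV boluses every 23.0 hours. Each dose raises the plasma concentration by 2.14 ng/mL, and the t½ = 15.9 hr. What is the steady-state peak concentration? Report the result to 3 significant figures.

k = ln 2 / 15.9 = 0.04359 hr⁻¹
Fraction remaining after one interval: e^(−kτ) = e^(−0.04359 × 23.0) = 0.3669
R = 1 / (1 − 0.3669) = 1.580
Css,max = 2.14 × 1.580 ≈ 3.38 ng/mL

3.38 ng/mL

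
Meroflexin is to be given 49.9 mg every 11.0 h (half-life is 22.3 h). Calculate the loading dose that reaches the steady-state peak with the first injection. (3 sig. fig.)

k = ln 2 / 22.3 = 0.03108 h⁻¹
Accumulation ratio R = 1 / (1 − e^(−kτ)) = 1 / (1 − e^(−0.03108×11.0)) = 1 / (1 − 0.7104) = 3.453
Loading dose = maintenance dose × R = 49.9 × 3.453 ≈ 172 mg

172 mg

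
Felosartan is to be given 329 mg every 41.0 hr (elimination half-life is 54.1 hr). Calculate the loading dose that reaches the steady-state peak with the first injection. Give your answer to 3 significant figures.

k = ln 2 / 54.1 = 0.01281 hr⁻¹
Accumulation ratio R = 1 / (1 − e^(−kτ)) = 1 / (1 − e^(−0.01281×41.0)) = 1 / (1 − 0.5914) = 2.447
Loading dose = maintenance dose × R = 329 × 2.447 ≈ 805 mg

805 mg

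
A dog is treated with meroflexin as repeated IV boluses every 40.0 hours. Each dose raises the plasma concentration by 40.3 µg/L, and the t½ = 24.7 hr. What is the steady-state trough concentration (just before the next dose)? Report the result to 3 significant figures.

19.4 µg/L

k = ln 2 / 24.7 = 0.02806 hr⁻¹
Fraction remaining after one interval: e^(−kτ) = e^(−0.02806 × 40.0) = 0.3255
R = 1 / (1 − 0.3255) = 1.482
Css,max = 40.3 × 1.482 = 59.74 µg/L
Css,min = Css,max × e^(−kτ) = 59.74 × 0.3255 ≈ 19.4 µg/L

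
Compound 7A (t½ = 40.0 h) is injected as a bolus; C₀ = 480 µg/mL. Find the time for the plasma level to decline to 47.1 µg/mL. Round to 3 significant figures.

134 hours

k = ln 2 / 40.0 = 0.01733 h⁻¹
C(t) = C₀ e^(−kt)  ⇒  t = ln(C₀/C) / k
t = ln(480/47.1) / 0.01733 = 2.322 / 0.01733 ≈ 134 hours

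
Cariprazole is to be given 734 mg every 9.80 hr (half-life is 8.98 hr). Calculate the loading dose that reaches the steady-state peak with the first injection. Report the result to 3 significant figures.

k = ln 2 / 8.98 = 0.07719 hr⁻¹
Accumulation ratio R = 1 / (1 − e^(−kτ)) = 1 / (1 − e^(−0.07719×9.80)) = 1 / (1 − 0.4693) = 1.884
Loading dose = maintenance dose × R = 734 × 1.884 ≈ 1380 mg

1380 mg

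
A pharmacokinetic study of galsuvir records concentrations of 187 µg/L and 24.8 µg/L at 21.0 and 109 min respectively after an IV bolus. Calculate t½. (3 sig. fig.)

30.2 minutes

k = ln(C₁/C₂) / (t₂ − t₁) = ln(187/24.8) / (109 − 21.0)
  = 2.020 / 88.00 = 0.02296 min⁻¹
t½ = ln 2 / k = ln 2 / 0.02296 ≈ 30.2 minutes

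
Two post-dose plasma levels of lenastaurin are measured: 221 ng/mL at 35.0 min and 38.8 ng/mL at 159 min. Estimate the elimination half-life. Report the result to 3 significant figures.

k = ln(C₁/C₂) / (t₂ − t₁) = ln(221/38.8) / (159 − 35.0)
  = 1.740 / 124.0 = 0.01403 min⁻¹
t½ = ln 2 / k = ln 2 / 0.01403 ≈ 49.4 minutes

49.4 minutes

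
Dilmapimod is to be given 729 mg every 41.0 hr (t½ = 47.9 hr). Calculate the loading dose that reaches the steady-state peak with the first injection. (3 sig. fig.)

k = ln 2 / 47.9 = 0.01447 hr⁻¹
Accumulation ratio R = 1 / (1 − e^(−kτ)) = 1 / (1 − e^(−0.01447×41.0)) = 1 / (1 − 0.5525) = 2.235
Loading dose = maintenance dose × R = 729 × 2.235 ≈ 1630 mg

1630 mg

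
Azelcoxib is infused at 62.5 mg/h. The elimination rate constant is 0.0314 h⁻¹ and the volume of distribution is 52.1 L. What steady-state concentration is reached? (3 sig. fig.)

CL = k · V = 0.0314 × 52.1 = 1.636 L/h
Css = rate / CL = 62.5 / 1.636 ≈ 38.2 µg/mL

38.2 µg/mL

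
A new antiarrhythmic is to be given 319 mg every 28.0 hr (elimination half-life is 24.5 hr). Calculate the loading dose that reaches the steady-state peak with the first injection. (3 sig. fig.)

583 mg

k = ln 2 / 24.5 = 0.02829 hr⁻¹
Accumulation ratio R = 1 / (1 − e^(−kτ)) = 1 / (1 − e^(−0.02829×28.0)) = 1 / (1 − 0.4529) = 1.828
Loading dose = maintenance dose × R = 319 × 1.828 ≈ 583 mg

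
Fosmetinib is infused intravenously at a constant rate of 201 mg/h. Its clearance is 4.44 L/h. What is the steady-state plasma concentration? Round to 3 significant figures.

45.3 µg/mL

Css = infusion rate / CL = 201 / 4.44 ≈ 45.3 µg/mL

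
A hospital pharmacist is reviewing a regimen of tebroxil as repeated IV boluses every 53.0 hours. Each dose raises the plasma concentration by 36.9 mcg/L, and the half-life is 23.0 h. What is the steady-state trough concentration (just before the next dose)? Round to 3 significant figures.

k = ln 2 / 23.0 = 0.03014 h⁻¹
Fraction remaining after one interval: e^(−kτ) = e^(−0.03014 × 53.0) = 0.2025
R = 1 / (1 − 0.2025) = 1.254
Css,max = 36.9 × 1.254 = 46.27 mcg/L
Css,min = Css,max × e^(−kτ) = 46.27 × 0.2025 ≈ 9.37 mcg/L

9.37 mcg/L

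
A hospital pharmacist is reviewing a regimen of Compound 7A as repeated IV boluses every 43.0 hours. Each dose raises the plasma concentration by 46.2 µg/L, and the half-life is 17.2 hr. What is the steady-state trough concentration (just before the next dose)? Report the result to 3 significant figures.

k = ln 2 / 17.2 = 0.04030 hr⁻¹
Fraction remaining after one interval: e^(−kτ) = e^(−0.04030 × 43.0) = 0.1768
R = 1 / (1 − 0.1768) = 1.215
Css,max = 46.2 × 1.215 = 56.12 µg/L
Css,min = Css,max × e^(−kτ) = 56.12 × 0.1768 ≈ 9.92 µg/L

9.92 µg/L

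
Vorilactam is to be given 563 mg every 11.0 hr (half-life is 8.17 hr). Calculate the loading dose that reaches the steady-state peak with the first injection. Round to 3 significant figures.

k = ln 2 / 8.17 = 0.08484 hr⁻¹
Accumulation ratio R = 1 / (1 − e^(−kτ)) = 1 / (1 − e^(−0.08484×11.0)) = 1 / (1 − 0.3933) = 1.648
Loading dose = maintenance dose × R = 563 × 1.648 ≈ 928 mg

928 mg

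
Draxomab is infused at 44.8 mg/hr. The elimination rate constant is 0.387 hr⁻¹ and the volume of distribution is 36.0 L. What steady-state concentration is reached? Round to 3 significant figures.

CL = k · V = 0.387 × 36.0 = 13.93 L/hr
Css = rate / CL = 44.8 / 13.93 ≈ 3.22 mg/L

3.22 mg/L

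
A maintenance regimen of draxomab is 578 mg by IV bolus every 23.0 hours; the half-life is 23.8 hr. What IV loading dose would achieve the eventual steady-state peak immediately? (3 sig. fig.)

k = ln 2 / 23.8 = 0.02912 hr⁻¹
Accumulation ratio R = 1 / (1 − e^(−kτ)) = 1 / (1 − e^(−0.02912×23.0)) = 1 / (1 − 0.5118) = 2.048
Loading dose = maintenance dose × R = 578 × 2.048 ≈ 1180 mg

1180 mg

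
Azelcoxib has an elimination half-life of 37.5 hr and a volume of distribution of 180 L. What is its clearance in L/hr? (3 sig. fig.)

k = ln 2 / t½ = ln 2 / 37.5 = 0.01848 hr⁻¹
CL = k · V = 0.01848 × 180 ≈ 3.33 L/hr

3.33 L/hr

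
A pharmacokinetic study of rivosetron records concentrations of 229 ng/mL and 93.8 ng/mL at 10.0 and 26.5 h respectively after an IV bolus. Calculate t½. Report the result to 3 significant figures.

12.8 hours

k = ln(C₁/C₂) / (t₂ − t₁) = ln(229/93.8) / (26.5 − 10.0)
  = 0.8926 / 16.50 = 0.05409 h⁻¹
t½ = ln 2 / k = ln 2 / 0.05409 ≈ 12.8 hours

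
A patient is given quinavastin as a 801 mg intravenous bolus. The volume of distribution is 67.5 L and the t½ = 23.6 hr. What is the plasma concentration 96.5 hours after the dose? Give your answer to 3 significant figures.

0.697 mg/L

C₀ = dose / V = 801 / 67.5 = 11.87 mg/L
k = ln 2 / 23.6 = 0.02937 hr⁻¹
C(t) = C₀ e^(−kt) = 11.87 × e^(−0.02937 × 96.5) = 11.87 × e^(−2.834) = 11.87 × 0.05876 ≈ 0.697 mg/L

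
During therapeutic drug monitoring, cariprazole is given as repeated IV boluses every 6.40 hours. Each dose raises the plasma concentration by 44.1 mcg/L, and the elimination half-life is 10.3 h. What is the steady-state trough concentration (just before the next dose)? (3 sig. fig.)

k = ln 2 / 10.3 = 0.06730 h⁻¹
Fraction remaining after one interval: e^(−kτ) = e^(−0.06730 × 6.40) = 0.6501
R = 1 / (1 − 0.6501) = 2.858
Css,max = 44.1 × 2.858 = 126.0 mcg/L
Css,min = Css,max × e^(−kτ) = 126.0 × 0.6501 ≈ 81.9 mcg/L

81.9 mcg/L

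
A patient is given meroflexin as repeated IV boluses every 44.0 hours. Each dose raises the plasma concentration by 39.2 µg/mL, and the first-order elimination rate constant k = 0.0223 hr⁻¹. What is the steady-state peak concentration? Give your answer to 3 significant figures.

62.7 µg/mL

Fraction remaining after one interval: e^(−kτ) = e^(−0.02230 × 44.0) = 0.3749
R = 1 / (1 − 0.3749) = 1.600
Css,max = 39.2 × 1.600 ≈ 62.7 µg/mL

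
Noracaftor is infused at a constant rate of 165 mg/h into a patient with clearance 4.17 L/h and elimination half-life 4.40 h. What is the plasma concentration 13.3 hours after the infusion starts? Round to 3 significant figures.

Css = rate / CL = 165 / 4.17 = 39.57 mg/L
k = ln 2 / 4.40 = 0.1575 h⁻¹
C(t) = Css (1 − e^(−kt)) = 39.57 × (1 − e^(−2.095)) = 39.57 × 0.8770 ≈ 34.7 mg/L

34.7 mg/L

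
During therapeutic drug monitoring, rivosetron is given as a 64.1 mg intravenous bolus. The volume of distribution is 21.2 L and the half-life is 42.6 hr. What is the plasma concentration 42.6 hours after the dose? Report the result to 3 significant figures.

C₀ = dose / V = 64.1 / 21.2 = 3.024 µg/mL
k = ln 2 / 42.6 = 0.01627 hr⁻¹
C(t) = C₀ e^(−kt) = 3.024 × e^(−0.01627 × 42.6) = 3.024 × e^(−0.6931) = 3.024 × 0.5000 ≈ 1.51 µg/mL

1.51 µg/mL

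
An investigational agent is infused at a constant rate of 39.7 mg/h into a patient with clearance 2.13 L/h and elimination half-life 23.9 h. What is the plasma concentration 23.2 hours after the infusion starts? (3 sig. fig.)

Css = rate / CL = 39.7 / 2.13 = 18.64 mg/L
k = ln 2 / 23.9 = 0.02900 h⁻¹
C(t) = Css (1 − e^(−kt)) = 18.64 × (1 − e^(−0.6728)) = 18.64 × 0.4897 ≈ 9.13 mg/L

9.13 mg/L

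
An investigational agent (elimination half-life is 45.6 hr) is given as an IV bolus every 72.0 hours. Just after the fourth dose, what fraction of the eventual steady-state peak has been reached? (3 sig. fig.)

0.987

k = ln 2 / 45.6 = 0.01520 hr⁻¹
f_n = 1 − e^(−nkτ) = 1 − e^(−4 × 0.01520 × 72.0) = 1 − e^(−4.378) = 1 − 0.01255 ≈ 0.987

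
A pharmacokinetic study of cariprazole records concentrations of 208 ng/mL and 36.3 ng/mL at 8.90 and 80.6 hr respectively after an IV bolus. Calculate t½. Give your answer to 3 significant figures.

28.5 hours

k = ln(C₁/C₂) / (t₂ − t₁) = ln(208/36.3) / (80.6 − 8.90)
  = 1.746 / 71.70 = 0.02435 hr⁻¹
t½ = ln 2 / k = ln 2 / 0.02435 ≈ 28.5 hours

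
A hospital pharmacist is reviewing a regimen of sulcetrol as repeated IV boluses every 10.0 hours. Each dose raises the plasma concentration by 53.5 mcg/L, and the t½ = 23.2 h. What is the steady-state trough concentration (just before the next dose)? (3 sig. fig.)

k = ln 2 / 23.2 = 0.02988 h⁻¹
Fraction remaining after one interval: e^(−kτ) = e^(−0.02988 × 10.0) = 0.7417
R = 1 / (1 − 0.7417) = 3.872
Css,max = 53.5 × 3.872 = 207.1 mcg/L
Css,min = Css,max × e^(−kτ) = 207.1 × 0.7417 ≈ 154 mcg/L

154 mcg/L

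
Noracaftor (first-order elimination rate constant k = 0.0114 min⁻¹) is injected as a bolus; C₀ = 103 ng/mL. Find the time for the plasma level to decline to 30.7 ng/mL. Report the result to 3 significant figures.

C(t) = C₀ e^(−kt)  ⇒  t = ln(C₀/C) / k
t = ln(103/30.7) / 0.01140 = 1.210 / 0.01140 ≈ 106 minutes

106 minutes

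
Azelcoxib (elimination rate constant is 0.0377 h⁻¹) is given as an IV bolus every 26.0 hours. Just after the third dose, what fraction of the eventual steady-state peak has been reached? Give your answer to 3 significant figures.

0.947

f_n = 1 − e^(−nkτ) = 1 − e^(−3 × 0.03770 × 26.0) = 1 − e^(−2.941) = 1 − 0.05283 ≈ 0.947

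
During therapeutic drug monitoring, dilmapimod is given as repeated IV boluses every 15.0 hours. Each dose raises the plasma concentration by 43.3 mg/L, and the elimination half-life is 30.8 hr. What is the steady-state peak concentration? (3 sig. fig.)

k = ln 2 / 30.8 = 0.02250 hr⁻¹
Fraction remaining after one interval: e^(−kτ) = e^(−0.02250 × 15.0) = 0.7135
R = 1 / (1 − 0.7135) = 3.490
Css,max = 43.3 × 3.490 ≈ 151 mg/L

151 mg/L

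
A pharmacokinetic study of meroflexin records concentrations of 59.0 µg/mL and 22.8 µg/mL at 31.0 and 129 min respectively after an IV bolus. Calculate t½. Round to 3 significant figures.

71.4 minutes

k = ln(C₁/C₂) / (t₂ − t₁) = ln(59.0/22.8) / (129 − 31.0)
  = 0.9508 / 98.00 = 0.009702 min⁻¹
t½ = ln 2 / k = ln 2 / 0.009702 ≈ 71.4 minutes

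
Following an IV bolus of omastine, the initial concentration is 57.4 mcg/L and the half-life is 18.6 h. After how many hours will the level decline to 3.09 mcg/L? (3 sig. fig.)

k = ln 2 / 18.6 = 0.03727 h⁻¹
C(t) = C₀ e^(−kt)  ⇒  t = ln(C₀/C) / k
t = ln(57.4/3.09) / 0.03727 = 2.922 / 0.03727 ≈ 78.4 hours

78.4 hours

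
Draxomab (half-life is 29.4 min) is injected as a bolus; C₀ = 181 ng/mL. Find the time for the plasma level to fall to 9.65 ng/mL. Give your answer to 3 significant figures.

k = ln 2 / 29.4 = 0.02358 min⁻¹
C(t) = C₀ e^(−kt)  ⇒  t = ln(C₀/C) / k
t = ln(181/9.65) / 0.02358 = 2.932 / 0.02358 ≈ 124 minutes

124 minutes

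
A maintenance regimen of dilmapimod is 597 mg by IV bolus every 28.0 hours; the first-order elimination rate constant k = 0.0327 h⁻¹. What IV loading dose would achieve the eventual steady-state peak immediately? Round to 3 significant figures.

995 mg

Accumulation ratio R = 1 / (1 − e^(−kτ)) = 1 / (1 − e^(−0.03270×28.0)) = 1 / (1 − 0.4003) = 1.667
Loading dose = maintenance dose × R = 597 × 1.667 ≈ 995 mg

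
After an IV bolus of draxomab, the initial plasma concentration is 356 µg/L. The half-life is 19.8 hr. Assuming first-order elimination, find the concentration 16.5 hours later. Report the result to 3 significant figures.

200 µg/L

k = ln 2 / 19.8 = 0.03501 hr⁻¹
C(t) = C₀ e^(−kt) = 356 × e^(−0.03501 × 16.5) = 356 × e^(−0.5776) = 356 × 0.5612 ≈ 200 µg/L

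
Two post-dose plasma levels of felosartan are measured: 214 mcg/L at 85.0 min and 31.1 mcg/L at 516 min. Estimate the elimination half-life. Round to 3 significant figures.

155 minutes

k = ln(C₁/C₂) / (t₂ − t₁) = ln(214/31.1) / (516 − 85.0)
  = 1.929 / 431.0 = 0.004475 min⁻¹
t½ = ln 2 / k = ln 2 / 0.004475 ≈ 155 minutes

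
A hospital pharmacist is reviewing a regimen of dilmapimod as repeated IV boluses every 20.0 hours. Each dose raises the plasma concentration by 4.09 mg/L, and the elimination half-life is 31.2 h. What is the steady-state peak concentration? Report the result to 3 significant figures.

k = ln 2 / 31.2 = 0.02222 h⁻¹
Fraction remaining after one interval: e^(−kτ) = e^(−0.02222 × 20.0) = 0.6413
R = 1 / (1 − 0.6413) = 2.788
Css,max = 4.09 × 2.788 ≈ 11.4 mg/L

11.4 mg/L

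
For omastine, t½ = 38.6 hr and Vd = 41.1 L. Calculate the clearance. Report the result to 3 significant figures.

0.738 L/hr

k = ln 2 / t½ = ln 2 / 38.6 = 0.01796 hr⁻¹
CL = k · V = 0.01796 × 41.1 ≈ 0.738 L/hr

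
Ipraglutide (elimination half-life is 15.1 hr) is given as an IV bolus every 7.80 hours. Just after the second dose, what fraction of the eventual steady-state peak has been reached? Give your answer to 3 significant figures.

k = ln 2 / 15.1 = 0.04590 hr⁻¹
f_n = 1 − e^(−nkτ) = 1 − e^(−2 × 0.04590 × 7.80) = 1 − e^(−0.7161) = 1 − 0.4887 ≈ 0.511

0.511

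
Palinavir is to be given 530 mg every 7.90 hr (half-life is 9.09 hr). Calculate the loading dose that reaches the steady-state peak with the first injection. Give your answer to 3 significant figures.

k = ln 2 / 9.09 = 0.07625 hr⁻¹
Accumulation ratio R = 1 / (1 − e^(−kτ)) = 1 / (1 − e^(−0.07625×7.90)) = 1 / (1 − 0.5475) = 2.210
Loading dose = maintenance dose × R = 530 × 2.210 ≈ 1170 mg

1170 mg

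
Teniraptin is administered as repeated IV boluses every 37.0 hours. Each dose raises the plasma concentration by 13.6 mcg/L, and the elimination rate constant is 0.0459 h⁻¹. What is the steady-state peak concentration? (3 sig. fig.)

Fraction remaining after one interval: e^(−kτ) = e^(−0.04590 × 37.0) = 0.1830
R = 1 / (1 − 0.1830) = 1.224
Css,max = 13.6 × 1.224 ≈ 16.6 mcg/L

16.6 mcg/L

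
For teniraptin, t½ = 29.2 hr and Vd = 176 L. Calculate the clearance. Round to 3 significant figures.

4.18 L/hr

k = ln 2 / t½ = ln 2 / 29.2 = 0.02374 hr⁻¹
CL = k · V = 0.02374 × 176 ≈ 4.18 L/hr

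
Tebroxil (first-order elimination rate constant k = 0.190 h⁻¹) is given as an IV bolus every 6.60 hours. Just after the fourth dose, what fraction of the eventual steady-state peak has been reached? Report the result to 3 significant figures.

f_n = 1 − e^(−nkτ) = 1 − e^(−4 × 0.1900 × 6.60) = 1 − e^(−5.016) = 1 − 0.006631 ≈ 0.993

0.993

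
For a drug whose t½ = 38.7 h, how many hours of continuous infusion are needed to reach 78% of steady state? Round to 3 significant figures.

84.5 hours

k = ln 2 / 38.7 = 0.01791 h⁻¹
f = 1 − e^(−kt)  ⇒  t = −ln(1 − f) / k
t = −ln(1 − 0.78) / 0.01791 = 1.514 / 0.01791 ≈ 84.5 hours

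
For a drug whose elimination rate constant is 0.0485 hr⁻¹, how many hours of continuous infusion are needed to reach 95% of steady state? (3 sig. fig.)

f = 1 − e^(−kt)  ⇒  t = −ln(1 − f) / k
t = −ln(1 − 0.95) / 0.04850 = 2.996 / 0.04850 ≈ 61.8 hours

61.8 hours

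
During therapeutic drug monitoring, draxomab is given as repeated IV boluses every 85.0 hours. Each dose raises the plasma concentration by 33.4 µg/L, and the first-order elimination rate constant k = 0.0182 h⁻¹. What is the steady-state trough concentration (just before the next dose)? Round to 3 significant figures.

Fraction remaining after one interval: e^(−kτ) = e^(−0.01820 × 85.0) = 0.2129
R = 1 / (1 − 0.2129) = 1.270
Css,max = 33.4 × 1.270 = 42.43 µg/L
Css,min = Css,max × e^(−kτ) = 42.43 × 0.2129 ≈ 9.03 µg/L

9.03 µg/L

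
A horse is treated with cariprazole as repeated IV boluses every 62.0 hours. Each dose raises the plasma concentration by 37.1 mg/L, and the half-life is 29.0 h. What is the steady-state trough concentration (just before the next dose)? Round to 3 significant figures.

10.9 mg/L

k = ln 2 / 29.0 = 0.02390 h⁻¹
Fraction remaining after one interval: e^(−kτ) = e^(−0.02390 × 62.0) = 0.2272
R = 1 / (1 − 0.2272) = 1.294
Css,max = 37.1 × 1.294 = 48.01 mg/L
Css,min = Css,max × e^(−kτ) = 48.01 × 0.2272 ≈ 10.9 mg/L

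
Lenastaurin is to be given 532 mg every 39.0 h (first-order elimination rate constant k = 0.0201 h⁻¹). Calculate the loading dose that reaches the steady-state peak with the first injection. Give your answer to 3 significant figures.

Accumulation ratio R = 1 / (1 − e^(−kτ)) = 1 / (1 − e^(−0.02010×39.0)) = 1 / (1 − 0.4566) = 1.840
Loading dose = maintenance dose × R = 532 × 1.840 ≈ 979 mg

979 mg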